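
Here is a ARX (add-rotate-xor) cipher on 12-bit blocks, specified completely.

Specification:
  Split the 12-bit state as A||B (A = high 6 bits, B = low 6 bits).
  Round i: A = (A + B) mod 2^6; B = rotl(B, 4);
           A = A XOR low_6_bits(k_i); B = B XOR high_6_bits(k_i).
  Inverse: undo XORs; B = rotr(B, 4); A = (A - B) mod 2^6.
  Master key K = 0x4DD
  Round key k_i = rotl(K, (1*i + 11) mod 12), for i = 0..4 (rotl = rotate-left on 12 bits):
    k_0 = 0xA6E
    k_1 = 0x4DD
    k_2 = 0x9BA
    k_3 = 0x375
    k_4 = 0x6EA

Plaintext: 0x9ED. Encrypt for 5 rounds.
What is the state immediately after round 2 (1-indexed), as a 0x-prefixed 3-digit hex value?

s_0 = plaintext = 0x9ED
s_1 = Round(s_0, k_0) = 0xEB2
s_2 = Round(s_1, k_1) = 0xC7F
s_3 = Round(s_2, k_2) = 0x299
s_4 = Round(s_3, k_3) = 0x59B
s_5 = Round(s_4, k_4) = 0x6ED

0xC7F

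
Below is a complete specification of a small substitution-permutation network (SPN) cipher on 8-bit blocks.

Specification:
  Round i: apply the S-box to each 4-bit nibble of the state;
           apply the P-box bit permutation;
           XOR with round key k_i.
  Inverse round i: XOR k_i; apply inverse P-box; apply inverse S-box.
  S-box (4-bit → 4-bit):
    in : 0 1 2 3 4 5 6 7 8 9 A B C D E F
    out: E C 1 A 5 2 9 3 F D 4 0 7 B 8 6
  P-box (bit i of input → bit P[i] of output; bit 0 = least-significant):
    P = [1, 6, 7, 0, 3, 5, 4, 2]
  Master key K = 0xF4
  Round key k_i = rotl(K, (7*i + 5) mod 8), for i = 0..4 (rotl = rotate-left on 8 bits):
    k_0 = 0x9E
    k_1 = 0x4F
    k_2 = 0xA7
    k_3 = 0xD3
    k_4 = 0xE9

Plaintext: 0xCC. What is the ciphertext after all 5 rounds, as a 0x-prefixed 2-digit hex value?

0xD2

s_0 = plaintext = 0xCC
s_1 = Round(s_0, k_0) = 0x64
s_2 = Round(s_1, k_1) = 0xC1
s_3 = Round(s_2, k_2) = 0x1E
s_4 = Round(s_3, k_3) = 0xC6
s_5 = Round(s_4, k_4) = 0xD2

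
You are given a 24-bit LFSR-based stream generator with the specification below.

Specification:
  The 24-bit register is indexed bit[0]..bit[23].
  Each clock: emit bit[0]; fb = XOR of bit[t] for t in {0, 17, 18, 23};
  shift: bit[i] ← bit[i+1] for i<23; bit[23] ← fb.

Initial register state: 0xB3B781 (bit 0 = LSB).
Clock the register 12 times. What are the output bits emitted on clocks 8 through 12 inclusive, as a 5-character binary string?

reg_0 = 0xB3B781
clock 1: out=1, reg = 0xD9DBC0
clock 2: out=0, reg = 0xECEDE0
clock 3: out=0, reg = 0x7676F0
clock 4: out=0, reg = 0x3B3B78
clock 5: out=0, reg = 0x9D9DBC
clock 6: out=0, reg = 0x4ECEDE
clock 7: out=0, reg = 0x27676F
clock 8: out=1, reg = 0x93B3B7
clock 9: out=1, reg = 0xC9D9DB
clock 10: out=1, reg = 0x64ECED
clock 11: out=1, reg = 0x327676
clock 12: out=0, reg = 0x993B3B

11110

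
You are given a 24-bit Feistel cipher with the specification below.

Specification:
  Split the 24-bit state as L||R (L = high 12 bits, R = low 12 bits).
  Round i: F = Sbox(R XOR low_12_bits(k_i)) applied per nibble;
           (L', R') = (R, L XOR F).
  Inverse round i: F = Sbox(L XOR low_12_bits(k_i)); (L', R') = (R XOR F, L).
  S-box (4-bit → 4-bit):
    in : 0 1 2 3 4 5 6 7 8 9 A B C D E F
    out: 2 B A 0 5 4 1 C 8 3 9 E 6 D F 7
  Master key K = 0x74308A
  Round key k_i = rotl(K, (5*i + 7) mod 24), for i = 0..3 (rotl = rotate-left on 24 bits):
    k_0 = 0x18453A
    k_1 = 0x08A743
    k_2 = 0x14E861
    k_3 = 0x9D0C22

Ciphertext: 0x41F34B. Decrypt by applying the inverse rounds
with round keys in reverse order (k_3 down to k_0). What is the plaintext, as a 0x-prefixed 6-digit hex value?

s_0 = ciphertext = 0x41F34B
s_1 = InvRound(s_0, k_3) = 0xB4641F
s_2 = InvRound(s_1, k_2) = 0x4B3B46
s_3 = InvRound(s_2, k_1) = 0xB344B3
s_4 = InvRound(s_3, k_0) = 0xB9CB34

0xB9CB34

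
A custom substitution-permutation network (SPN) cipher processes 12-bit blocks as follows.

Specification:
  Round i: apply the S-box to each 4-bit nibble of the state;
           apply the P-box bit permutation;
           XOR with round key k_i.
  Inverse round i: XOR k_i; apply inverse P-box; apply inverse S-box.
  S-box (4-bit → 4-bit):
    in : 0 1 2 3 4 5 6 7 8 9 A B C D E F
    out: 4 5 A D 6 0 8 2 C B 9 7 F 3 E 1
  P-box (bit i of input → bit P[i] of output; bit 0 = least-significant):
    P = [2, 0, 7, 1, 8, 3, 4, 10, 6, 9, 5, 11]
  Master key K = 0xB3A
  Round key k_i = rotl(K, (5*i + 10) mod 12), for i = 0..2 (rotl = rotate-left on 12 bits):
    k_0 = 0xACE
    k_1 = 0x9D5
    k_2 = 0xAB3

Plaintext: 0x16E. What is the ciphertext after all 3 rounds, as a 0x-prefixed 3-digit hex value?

0x931

s_0 = plaintext = 0x16E
s_1 = Round(s_0, k_0) = 0xE2D
s_2 = Round(s_1, k_1) = 0x7F8
s_3 = Round(s_2, k_2) = 0x931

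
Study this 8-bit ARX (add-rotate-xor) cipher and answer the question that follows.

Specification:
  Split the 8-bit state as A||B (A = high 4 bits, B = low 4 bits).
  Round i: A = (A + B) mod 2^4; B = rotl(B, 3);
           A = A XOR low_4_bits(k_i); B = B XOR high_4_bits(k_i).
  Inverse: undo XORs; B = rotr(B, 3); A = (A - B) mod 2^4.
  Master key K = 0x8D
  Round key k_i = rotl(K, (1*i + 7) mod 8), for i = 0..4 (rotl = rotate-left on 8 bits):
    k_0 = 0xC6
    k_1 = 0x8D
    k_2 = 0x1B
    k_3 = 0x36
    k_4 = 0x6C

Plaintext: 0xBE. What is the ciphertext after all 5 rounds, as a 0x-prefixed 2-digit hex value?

0xE1

s_0 = plaintext = 0xBE
s_1 = Round(s_0, k_0) = 0xFB
s_2 = Round(s_1, k_1) = 0x75
s_3 = Round(s_2, k_2) = 0x7B
s_4 = Round(s_3, k_3) = 0x4E
s_5 = Round(s_4, k_4) = 0xE1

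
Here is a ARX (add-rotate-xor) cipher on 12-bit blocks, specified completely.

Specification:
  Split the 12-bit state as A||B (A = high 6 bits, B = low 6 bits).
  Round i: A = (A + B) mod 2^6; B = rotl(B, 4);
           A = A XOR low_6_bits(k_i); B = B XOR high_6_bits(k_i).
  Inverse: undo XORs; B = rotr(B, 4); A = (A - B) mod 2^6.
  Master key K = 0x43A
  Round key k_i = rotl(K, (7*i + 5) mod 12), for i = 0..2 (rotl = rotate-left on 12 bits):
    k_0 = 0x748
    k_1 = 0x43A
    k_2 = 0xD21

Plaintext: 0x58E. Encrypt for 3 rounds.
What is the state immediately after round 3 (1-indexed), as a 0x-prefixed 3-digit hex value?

s_0 = plaintext = 0x58E
s_1 = Round(s_0, k_0) = 0xB3E
s_2 = Round(s_1, k_1) = 0x43F
s_3 = Round(s_2, k_2) = 0xB8B

0xB8B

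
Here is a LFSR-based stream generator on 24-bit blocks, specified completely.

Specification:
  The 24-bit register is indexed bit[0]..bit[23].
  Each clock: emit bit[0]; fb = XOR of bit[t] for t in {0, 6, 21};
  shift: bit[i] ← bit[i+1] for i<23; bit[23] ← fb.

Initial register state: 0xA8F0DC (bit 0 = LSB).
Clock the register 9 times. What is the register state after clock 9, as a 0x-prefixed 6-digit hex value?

reg_0 = 0xA8F0DC
clock 1: out=0, reg = 0x54786E
clock 2: out=0, reg = 0xAA3C37
clock 3: out=1, reg = 0x551E1B
clock 4: out=1, reg = 0xAA8F0D
clock 5: out=1, reg = 0x554786
clock 6: out=0, reg = 0x2AA3C3
clock 7: out=1, reg = 0x9551E1
clock 8: out=1, reg = 0x4AA8F0
clock 9: out=0, reg = 0xA55478

0xA55478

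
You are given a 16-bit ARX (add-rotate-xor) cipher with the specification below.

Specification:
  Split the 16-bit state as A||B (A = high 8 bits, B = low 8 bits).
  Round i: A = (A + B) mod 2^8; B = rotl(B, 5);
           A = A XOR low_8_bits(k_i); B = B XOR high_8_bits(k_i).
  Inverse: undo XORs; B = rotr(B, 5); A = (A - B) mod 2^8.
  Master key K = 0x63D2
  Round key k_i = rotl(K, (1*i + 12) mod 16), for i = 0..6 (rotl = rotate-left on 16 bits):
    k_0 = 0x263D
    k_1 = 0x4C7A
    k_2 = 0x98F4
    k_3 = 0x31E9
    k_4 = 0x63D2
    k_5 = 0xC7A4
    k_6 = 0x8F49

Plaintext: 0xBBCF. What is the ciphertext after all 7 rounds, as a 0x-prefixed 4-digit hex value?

0xE384

s_0 = plaintext = 0xBBCF
s_1 = Round(s_0, k_0) = 0xB7DF
s_2 = Round(s_1, k_1) = 0xECB7
s_3 = Round(s_2, k_2) = 0x576E
s_4 = Round(s_3, k_3) = 0x2CFC
s_5 = Round(s_4, k_4) = 0xFAFC
s_6 = Round(s_5, k_5) = 0x5258
s_7 = Round(s_6, k_6) = 0xE384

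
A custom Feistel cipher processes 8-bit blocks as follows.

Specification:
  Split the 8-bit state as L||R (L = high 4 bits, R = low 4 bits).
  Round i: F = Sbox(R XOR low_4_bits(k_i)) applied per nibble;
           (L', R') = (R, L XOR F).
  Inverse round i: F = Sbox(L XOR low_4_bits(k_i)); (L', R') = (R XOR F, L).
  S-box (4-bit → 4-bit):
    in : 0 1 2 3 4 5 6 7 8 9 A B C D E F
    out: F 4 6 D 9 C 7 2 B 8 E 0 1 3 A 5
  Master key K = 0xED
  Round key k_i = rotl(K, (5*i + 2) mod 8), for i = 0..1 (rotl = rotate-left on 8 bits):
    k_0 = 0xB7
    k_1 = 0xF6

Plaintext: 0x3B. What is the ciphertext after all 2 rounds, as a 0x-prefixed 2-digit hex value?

0x22

s_0 = plaintext = 0x3B
s_1 = Round(s_0, k_0) = 0xB2
s_2 = Round(s_1, k_1) = 0x22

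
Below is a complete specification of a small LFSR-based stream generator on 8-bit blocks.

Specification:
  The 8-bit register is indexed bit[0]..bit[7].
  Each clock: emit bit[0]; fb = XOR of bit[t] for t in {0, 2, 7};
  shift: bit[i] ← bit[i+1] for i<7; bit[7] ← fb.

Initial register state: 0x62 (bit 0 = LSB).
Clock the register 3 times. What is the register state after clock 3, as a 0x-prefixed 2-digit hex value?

reg_0 = 0x62
clock 1: out=0, reg = 0x31
clock 2: out=1, reg = 0x98
clock 3: out=0, reg = 0xCC

0xCC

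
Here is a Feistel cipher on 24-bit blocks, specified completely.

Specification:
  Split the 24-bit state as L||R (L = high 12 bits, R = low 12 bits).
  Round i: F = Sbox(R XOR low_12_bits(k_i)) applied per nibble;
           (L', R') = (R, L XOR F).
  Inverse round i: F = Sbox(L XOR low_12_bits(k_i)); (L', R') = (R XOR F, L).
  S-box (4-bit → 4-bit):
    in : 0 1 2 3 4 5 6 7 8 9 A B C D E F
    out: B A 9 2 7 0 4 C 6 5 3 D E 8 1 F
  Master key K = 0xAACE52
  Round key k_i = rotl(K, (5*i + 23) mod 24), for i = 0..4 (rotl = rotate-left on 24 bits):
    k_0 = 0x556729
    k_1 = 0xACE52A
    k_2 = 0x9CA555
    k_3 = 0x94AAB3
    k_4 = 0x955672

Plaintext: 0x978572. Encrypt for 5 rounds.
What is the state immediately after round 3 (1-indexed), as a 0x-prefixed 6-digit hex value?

s_0 = plaintext = 0x978572
s_1 = Round(s_0, k_0) = 0x572075
s_2 = Round(s_1, k_1) = 0x07557D
s_3 = Round(s_2, k_2) = 0x57DBE3
s_4 = Round(s_3, k_3) = 0xBE3F76
s_5 = Round(s_4, k_4) = 0xF76E54

0x57DBE3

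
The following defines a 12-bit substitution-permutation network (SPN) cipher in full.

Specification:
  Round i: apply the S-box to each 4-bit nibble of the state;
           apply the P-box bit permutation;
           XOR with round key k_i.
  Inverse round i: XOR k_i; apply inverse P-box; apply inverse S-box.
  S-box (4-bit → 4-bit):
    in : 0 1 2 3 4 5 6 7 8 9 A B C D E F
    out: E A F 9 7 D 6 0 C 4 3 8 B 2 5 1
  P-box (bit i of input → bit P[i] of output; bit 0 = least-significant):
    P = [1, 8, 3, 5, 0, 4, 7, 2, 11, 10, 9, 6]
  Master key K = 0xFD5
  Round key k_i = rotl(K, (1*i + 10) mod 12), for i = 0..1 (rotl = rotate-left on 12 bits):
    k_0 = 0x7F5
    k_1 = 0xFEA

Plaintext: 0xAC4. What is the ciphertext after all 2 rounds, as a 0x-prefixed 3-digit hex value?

0x269

s_0 = plaintext = 0xAC4
s_1 = Round(s_0, k_0) = 0xAEA
s_2 = Round(s_1, k_1) = 0x269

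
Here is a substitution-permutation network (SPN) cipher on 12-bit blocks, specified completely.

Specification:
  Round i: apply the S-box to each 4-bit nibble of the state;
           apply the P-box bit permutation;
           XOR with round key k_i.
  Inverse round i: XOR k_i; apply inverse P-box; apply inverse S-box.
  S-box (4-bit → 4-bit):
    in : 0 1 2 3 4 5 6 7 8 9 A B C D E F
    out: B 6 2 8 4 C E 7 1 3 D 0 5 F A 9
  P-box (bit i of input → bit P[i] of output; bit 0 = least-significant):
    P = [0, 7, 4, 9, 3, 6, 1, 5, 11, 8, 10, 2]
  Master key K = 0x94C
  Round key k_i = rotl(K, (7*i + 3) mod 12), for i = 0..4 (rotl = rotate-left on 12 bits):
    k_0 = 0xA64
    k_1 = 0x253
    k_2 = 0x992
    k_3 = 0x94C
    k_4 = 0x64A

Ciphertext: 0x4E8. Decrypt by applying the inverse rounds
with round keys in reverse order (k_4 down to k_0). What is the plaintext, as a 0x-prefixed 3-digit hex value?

0x5CC

s_0 = ciphertext = 0x4E8
s_1 = InvRound(s_0, k_4) = 0xB5E
s_2 = InvRound(s_1, k_3) = 0xB45
s_3 = InvRound(s_2, k_2) = 0x31D
s_4 = InvRound(s_3, k_1) = 0xE7B
s_5 = InvRound(s_4, k_0) = 0x5CC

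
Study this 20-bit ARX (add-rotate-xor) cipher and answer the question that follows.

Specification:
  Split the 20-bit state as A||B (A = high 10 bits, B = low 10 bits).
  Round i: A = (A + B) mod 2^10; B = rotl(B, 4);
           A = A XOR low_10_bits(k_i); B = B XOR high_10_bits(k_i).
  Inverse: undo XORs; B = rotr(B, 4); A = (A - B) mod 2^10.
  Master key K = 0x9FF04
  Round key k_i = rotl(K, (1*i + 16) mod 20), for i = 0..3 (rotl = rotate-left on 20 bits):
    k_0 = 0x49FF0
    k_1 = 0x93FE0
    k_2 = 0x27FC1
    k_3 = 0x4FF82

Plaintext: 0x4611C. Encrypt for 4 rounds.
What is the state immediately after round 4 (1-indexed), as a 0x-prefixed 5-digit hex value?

0xB88D2

s_0 = plaintext = 0x4611C
s_1 = Round(s_0, k_0) = 0x710E3
s_2 = Round(s_1, k_1) = 0x51C7C
s_3 = Round(s_2, k_2) = 0x80B5E
s_4 = Round(s_3, k_3) = 0xB88D2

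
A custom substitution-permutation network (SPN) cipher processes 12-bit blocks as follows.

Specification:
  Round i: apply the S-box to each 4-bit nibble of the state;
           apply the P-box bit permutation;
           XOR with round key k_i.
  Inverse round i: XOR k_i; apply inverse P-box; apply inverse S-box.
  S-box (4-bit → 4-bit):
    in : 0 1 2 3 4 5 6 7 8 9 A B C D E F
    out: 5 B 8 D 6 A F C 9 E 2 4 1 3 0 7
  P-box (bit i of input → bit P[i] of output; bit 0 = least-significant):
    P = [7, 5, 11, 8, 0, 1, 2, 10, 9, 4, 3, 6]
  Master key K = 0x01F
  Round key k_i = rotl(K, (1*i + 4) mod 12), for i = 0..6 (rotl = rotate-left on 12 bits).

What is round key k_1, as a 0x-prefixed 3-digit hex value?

0x3E0

K = 0x01F
k_0 = rotl(K, (1*0+4) mod 12) = rotl(K, 4) = 0x1F0
k_1 = rotl(K, (1*1+4) mod 12) = rotl(K, 5) = 0x3E0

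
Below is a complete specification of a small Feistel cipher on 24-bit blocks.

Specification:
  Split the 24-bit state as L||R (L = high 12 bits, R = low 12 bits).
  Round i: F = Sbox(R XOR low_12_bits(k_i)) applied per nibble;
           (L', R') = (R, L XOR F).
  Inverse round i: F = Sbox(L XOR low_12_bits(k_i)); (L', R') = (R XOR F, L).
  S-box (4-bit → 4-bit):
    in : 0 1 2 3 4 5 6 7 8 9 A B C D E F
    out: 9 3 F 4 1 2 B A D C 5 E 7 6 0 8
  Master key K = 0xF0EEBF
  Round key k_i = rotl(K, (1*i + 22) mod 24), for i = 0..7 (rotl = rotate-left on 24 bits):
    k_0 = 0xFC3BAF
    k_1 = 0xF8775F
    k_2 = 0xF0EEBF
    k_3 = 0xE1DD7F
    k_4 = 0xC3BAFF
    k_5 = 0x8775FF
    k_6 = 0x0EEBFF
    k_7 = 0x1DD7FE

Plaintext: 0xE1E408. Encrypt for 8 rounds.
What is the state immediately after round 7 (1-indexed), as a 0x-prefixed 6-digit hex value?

s_0 = plaintext = 0xE1E408
s_1 = Round(s_0, k_0) = 0x408644
s_2 = Round(s_1, k_1) = 0x644736
s_3 = Round(s_2, k_2) = 0x736A98
s_4 = Round(s_3, k_3) = 0xA98D3C
s_5 = Round(s_4, k_4) = 0xD3C0EC
s_6 = Round(s_5, k_5) = 0x0ECF08
s_7 = Round(s_6, k_6) = 0xF08166
s_8 = Round(s_7, k_7) = 0x1664C5

0xF08166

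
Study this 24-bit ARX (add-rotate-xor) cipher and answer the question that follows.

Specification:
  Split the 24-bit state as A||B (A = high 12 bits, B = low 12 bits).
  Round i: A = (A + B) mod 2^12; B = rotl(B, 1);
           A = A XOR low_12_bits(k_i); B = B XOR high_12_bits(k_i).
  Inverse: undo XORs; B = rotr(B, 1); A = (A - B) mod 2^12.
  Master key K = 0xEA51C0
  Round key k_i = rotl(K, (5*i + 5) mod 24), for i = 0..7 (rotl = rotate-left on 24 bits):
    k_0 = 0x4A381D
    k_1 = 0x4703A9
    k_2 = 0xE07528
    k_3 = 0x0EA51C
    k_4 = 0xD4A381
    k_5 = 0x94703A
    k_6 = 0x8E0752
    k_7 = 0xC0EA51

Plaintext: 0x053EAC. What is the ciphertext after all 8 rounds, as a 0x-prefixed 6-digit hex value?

0xF3ED85

s_0 = plaintext = 0x053EAC
s_1 = Round(s_0, k_0) = 0x6E29FA
s_2 = Round(s_1, k_1) = 0x375785
s_3 = Round(s_2, k_2) = 0xFD210D
s_4 = Round(s_3, k_3) = 0x5C32F0
s_5 = Round(s_4, k_4) = 0xB328AA
s_6 = Round(s_5, k_5) = 0x3E6812
s_7 = Round(s_6, k_6) = 0xCAA8C5
s_8 = Round(s_7, k_7) = 0xF3ED85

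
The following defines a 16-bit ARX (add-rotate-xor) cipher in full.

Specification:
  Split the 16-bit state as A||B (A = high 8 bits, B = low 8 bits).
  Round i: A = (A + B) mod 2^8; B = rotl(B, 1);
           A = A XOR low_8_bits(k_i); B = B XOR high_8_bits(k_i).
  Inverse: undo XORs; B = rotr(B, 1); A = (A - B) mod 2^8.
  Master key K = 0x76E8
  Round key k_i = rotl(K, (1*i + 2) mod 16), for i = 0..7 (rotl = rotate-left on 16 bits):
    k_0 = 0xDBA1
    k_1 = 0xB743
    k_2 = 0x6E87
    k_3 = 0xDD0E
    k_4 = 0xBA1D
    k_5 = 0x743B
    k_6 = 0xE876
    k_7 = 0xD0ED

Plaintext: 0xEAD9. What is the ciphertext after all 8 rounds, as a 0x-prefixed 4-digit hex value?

0xEECC

s_0 = plaintext = 0xEAD9
s_1 = Round(s_0, k_0) = 0x6268
s_2 = Round(s_1, k_1) = 0x8967
s_3 = Round(s_2, k_2) = 0x77A0
s_4 = Round(s_3, k_3) = 0x199C
s_5 = Round(s_4, k_4) = 0xA883
s_6 = Round(s_5, k_5) = 0x1073
s_7 = Round(s_6, k_6) = 0xF50E
s_8 = Round(s_7, k_7) = 0xEECC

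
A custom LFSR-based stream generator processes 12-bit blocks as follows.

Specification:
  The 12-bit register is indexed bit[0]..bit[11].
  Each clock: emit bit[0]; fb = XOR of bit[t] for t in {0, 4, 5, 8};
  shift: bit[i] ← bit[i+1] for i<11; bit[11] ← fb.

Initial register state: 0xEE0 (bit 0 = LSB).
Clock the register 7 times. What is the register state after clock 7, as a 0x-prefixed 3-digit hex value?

reg_0 = 0xEE0
clock 1: out=0, reg = 0xF70
clock 2: out=0, reg = 0xFB8
clock 3: out=0, reg = 0xFDC
clock 4: out=0, reg = 0x7EE
clock 5: out=0, reg = 0x3F7
clock 6: out=1, reg = 0x1FB
clock 7: out=1, reg = 0x0FD

0x0FD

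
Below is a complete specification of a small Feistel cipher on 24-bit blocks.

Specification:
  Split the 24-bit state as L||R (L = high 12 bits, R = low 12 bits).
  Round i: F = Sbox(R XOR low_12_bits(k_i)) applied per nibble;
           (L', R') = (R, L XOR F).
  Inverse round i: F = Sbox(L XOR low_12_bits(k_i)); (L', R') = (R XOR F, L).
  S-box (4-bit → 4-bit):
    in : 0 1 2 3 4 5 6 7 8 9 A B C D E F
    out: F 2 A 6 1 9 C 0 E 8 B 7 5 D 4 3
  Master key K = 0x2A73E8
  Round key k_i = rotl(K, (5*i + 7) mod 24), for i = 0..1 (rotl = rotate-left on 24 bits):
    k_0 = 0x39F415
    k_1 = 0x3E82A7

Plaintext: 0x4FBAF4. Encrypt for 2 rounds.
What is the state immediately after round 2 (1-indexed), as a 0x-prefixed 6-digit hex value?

0x0B90D0

s_0 = plaintext = 0x4FBAF4
s_1 = Round(s_0, k_0) = 0xAF40B9
s_2 = Round(s_1, k_1) = 0x0B90D0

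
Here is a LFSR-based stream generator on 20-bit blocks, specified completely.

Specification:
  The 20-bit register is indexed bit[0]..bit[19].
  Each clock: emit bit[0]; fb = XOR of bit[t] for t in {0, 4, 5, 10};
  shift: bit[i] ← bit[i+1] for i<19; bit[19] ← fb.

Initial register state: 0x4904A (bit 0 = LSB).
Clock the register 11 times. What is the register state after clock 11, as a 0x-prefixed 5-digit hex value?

0x9D092

reg_0 = 0x4904A
clock 1: out=0, reg = 0x24825
clock 2: out=1, reg = 0x12412
clock 3: out=0, reg = 0x09209
clock 4: out=1, reg = 0x84904
clock 5: out=0, reg = 0x42482
clock 6: out=0, reg = 0xA1241
clock 7: out=1, reg = 0xD0920
clock 8: out=0, reg = 0xE8490
clock 9: out=0, reg = 0x74248
clock 10: out=0, reg = 0x3A124
clock 11: out=0, reg = 0x9D092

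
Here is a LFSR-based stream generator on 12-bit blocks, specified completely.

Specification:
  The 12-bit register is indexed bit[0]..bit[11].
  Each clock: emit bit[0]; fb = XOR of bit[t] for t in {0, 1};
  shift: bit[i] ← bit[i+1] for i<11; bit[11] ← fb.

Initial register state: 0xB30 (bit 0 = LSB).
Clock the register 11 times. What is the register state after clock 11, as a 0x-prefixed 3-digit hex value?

reg_0 = 0xB30
clock 1: out=0, reg = 0x598
clock 2: out=0, reg = 0x2CC
clock 3: out=0, reg = 0x166
clock 4: out=0, reg = 0x8B3
clock 5: out=1, reg = 0x459
clock 6: out=1, reg = 0xA2C
clock 7: out=0, reg = 0x516
clock 8: out=0, reg = 0xA8B
clock 9: out=1, reg = 0x545
clock 10: out=1, reg = 0xAA2
clock 11: out=0, reg = 0xD51

0xD51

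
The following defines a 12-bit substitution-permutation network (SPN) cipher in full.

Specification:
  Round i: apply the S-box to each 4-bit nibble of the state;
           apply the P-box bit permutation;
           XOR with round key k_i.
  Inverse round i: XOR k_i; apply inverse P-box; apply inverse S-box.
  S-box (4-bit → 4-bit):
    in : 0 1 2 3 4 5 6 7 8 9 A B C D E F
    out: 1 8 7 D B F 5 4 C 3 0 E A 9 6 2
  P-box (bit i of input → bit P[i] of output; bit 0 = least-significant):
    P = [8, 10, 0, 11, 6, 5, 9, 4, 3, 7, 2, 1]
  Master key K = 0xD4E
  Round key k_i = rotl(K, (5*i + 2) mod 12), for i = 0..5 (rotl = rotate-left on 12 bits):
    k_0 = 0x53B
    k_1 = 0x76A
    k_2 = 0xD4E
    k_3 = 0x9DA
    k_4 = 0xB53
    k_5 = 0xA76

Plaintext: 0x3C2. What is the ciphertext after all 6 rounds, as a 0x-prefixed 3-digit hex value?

0x1DF

s_0 = plaintext = 0x3C2
s_1 = Round(s_0, k_0) = 0x004
s_2 = Round(s_1, k_1) = 0xA22
s_3 = Round(s_2, k_2) = 0xA2F
s_4 = Round(s_3, k_3) = 0xFBA
s_5 = Round(s_4, k_4) = 0x9E3
s_6 = Round(s_5, k_5) = 0x1DF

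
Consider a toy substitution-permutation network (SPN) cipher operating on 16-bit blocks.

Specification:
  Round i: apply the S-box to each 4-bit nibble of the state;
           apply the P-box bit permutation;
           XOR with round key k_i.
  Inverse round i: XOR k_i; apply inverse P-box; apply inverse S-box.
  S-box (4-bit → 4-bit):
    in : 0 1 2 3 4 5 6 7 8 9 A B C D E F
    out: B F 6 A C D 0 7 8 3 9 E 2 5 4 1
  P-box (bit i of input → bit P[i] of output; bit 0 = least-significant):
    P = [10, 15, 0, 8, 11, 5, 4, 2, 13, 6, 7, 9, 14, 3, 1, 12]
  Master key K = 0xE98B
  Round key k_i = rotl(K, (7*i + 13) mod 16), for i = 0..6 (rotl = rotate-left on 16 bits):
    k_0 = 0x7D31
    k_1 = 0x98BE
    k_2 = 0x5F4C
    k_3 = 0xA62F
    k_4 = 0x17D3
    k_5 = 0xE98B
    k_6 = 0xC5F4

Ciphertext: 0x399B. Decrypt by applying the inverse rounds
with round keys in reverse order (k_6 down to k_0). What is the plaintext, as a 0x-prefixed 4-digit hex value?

s_0 = ciphertext = 0x399B
s_1 = InvRound(s_0, k_6) = 0x1907
s_2 = InvRound(s_1, k_5) = 0x0D8C
s_3 = InvRound(s_2, k_4) = 0xB35E
s_4 = InvRound(s_3, k_3) = 0x8C25
s_5 = InvRound(s_4, k_2) = 0x03CB
s_6 = InvRound(s_5, k_1) = 0x831B
s_7 = InvRound(s_6, k_0) = 0x1A99

0x1A99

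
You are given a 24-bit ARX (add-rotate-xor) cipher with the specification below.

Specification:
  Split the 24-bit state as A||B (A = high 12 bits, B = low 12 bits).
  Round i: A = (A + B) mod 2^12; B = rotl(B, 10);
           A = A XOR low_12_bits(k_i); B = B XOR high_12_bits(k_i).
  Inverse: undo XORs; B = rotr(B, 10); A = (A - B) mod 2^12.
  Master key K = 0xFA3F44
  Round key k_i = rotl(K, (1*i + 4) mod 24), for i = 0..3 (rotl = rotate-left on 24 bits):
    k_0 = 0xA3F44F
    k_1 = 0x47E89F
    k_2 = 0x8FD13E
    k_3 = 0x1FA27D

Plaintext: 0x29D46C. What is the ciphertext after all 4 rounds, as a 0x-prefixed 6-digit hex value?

0x39F0AE

s_0 = plaintext = 0x29D46C
s_1 = Round(s_0, k_0) = 0x346B24
s_2 = Round(s_1, k_1) = 0x6F56B7
s_3 = Round(s_2, k_2) = 0xC92550
s_4 = Round(s_3, k_3) = 0x39F0AE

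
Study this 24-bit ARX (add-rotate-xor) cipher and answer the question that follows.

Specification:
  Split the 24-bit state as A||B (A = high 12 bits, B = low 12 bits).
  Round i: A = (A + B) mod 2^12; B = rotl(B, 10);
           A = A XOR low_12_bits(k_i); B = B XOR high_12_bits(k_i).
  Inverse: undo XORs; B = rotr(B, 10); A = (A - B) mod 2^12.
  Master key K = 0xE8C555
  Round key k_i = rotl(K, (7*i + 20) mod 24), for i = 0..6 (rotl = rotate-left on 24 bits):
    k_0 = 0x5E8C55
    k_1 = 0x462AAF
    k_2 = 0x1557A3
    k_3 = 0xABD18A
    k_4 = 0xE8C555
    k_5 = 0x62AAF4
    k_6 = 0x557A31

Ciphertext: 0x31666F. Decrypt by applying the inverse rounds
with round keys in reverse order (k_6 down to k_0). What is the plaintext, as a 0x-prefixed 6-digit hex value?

0x3BD002

s_0 = ciphertext = 0x31666F
s_1 = InvRound(s_0, k_6) = 0xC47CE0
s_2 = InvRound(s_1, k_5) = 0xB89B2A
s_3 = InvRound(s_2, k_4) = 0x843699
s_4 = InvRound(s_3, k_3) = 0x936093
s_5 = InvRound(s_4, k_2) = 0x77D718
s_6 = InvRound(s_5, k_1) = 0xFEADE8
s_7 = InvRound(s_6, k_0) = 0x3BD002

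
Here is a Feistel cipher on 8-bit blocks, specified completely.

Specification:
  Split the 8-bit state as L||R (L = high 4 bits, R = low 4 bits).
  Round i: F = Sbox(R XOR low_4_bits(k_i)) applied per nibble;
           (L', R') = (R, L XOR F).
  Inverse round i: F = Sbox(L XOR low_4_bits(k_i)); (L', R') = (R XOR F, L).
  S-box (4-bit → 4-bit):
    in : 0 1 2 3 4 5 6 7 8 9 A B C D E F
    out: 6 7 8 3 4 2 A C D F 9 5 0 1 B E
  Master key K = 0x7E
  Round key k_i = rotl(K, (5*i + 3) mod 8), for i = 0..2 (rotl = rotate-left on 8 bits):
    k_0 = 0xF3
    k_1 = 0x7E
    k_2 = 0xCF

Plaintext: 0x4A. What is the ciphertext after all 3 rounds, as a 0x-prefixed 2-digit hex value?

0x87

s_0 = plaintext = 0x4A
s_1 = Round(s_0, k_0) = 0xAB
s_2 = Round(s_1, k_1) = 0xB8
s_3 = Round(s_2, k_2) = 0x87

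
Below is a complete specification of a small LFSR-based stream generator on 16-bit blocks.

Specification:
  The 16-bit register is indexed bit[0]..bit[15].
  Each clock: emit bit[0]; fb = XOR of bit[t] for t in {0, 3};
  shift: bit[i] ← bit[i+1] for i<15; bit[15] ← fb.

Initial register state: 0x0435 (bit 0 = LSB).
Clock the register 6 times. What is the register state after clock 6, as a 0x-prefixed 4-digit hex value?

0xCC10

reg_0 = 0x0435
clock 1: out=1, reg = 0x821A
clock 2: out=0, reg = 0xC10D
clock 3: out=1, reg = 0x6086
clock 4: out=0, reg = 0x3043
clock 5: out=1, reg = 0x9821
clock 6: out=1, reg = 0xCC10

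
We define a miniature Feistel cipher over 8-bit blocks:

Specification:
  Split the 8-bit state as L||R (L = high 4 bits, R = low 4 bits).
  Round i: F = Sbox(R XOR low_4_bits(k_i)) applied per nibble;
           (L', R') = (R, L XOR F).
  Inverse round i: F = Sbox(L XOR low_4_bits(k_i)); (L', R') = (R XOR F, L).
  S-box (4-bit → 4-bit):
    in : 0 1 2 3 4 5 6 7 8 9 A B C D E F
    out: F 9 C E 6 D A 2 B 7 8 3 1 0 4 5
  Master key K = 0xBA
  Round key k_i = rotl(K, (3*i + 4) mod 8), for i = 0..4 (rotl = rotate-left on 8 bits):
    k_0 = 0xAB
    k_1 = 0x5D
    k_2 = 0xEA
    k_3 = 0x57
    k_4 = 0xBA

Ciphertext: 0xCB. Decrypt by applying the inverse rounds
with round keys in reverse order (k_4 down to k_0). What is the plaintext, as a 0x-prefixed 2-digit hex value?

s_0 = ciphertext = 0xCB
s_1 = InvRound(s_0, k_4) = 0x1C
s_2 = InvRound(s_1, k_3) = 0x61
s_3 = InvRound(s_2, k_2) = 0x06
s_4 = InvRound(s_3, k_1) = 0x60
s_5 = InvRound(s_4, k_0) = 0x06

0x06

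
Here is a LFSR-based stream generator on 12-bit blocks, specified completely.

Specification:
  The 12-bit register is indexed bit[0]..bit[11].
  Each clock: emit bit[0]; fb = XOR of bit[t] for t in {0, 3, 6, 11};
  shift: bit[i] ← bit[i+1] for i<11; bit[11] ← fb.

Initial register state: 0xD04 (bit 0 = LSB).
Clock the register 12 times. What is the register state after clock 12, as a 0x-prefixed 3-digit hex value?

reg_0 = 0xD04
clock 1: out=0, reg = 0xE82
clock 2: out=0, reg = 0xF41
clock 3: out=1, reg = 0xFA0
clock 4: out=0, reg = 0xFD0
clock 5: out=0, reg = 0x7E8
clock 6: out=0, reg = 0x3F4
clock 7: out=0, reg = 0x9FA
clock 8: out=0, reg = 0xCFD
clock 9: out=1, reg = 0x67E
clock 10: out=0, reg = 0x33F
clock 11: out=1, reg = 0x19F
clock 12: out=1, reg = 0x0CF

0x0CF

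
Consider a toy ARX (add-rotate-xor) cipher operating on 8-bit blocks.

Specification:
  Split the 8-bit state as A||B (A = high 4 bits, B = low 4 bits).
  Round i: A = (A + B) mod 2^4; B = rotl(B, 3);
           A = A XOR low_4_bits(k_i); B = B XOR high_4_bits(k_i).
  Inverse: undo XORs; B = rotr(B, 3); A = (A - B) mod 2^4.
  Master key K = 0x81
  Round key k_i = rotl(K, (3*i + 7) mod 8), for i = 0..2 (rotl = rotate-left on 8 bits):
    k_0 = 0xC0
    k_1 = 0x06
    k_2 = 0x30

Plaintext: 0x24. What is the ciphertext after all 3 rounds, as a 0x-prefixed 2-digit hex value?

s_0 = plaintext = 0x24
s_1 = Round(s_0, k_0) = 0x6E
s_2 = Round(s_1, k_1) = 0x27
s_3 = Round(s_2, k_2) = 0x98

0x98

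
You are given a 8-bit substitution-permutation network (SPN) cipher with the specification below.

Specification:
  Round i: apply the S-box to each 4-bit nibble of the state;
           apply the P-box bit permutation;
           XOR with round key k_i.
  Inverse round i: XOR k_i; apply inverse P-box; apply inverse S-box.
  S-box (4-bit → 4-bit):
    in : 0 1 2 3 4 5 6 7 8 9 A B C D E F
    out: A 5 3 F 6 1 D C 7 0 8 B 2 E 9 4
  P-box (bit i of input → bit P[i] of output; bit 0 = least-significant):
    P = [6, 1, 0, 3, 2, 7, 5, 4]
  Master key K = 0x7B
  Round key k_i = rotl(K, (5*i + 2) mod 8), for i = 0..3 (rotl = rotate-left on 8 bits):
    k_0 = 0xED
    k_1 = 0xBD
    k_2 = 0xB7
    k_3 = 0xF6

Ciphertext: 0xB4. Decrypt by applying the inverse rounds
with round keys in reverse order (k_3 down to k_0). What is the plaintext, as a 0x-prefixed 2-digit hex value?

0x4F

s_0 = ciphertext = 0xB4
s_1 = InvRound(s_0, k_3) = 0x92
s_2 = InvRound(s_1, k_2) = 0x1F
s_3 = InvRound(s_2, k_1) = 0x4C
s_4 = InvRound(s_3, k_0) = 0x4F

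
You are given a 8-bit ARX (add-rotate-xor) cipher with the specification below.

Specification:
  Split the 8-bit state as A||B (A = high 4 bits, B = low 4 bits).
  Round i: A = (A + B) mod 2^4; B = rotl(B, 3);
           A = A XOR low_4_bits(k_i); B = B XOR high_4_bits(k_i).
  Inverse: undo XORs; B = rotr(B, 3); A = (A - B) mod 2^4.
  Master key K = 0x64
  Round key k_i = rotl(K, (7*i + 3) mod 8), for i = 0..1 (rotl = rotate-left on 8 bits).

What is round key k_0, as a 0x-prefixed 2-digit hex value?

K = 0x64
k_0 = rotl(K, (7*0+3) mod 8) = rotl(K, 3) = 0x23

0x23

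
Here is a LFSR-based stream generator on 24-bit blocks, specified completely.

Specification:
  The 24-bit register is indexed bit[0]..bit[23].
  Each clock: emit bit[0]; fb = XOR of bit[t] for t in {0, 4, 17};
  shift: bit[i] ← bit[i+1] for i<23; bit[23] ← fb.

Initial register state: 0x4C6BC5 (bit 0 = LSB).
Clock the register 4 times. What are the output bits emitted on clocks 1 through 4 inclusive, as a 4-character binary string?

1010

reg_0 = 0x4C6BC5
clock 1: out=1, reg = 0xA635E2
clock 2: out=0, reg = 0xD31AF1
clock 3: out=1, reg = 0xE98D78
clock 4: out=0, reg = 0xF4C6BC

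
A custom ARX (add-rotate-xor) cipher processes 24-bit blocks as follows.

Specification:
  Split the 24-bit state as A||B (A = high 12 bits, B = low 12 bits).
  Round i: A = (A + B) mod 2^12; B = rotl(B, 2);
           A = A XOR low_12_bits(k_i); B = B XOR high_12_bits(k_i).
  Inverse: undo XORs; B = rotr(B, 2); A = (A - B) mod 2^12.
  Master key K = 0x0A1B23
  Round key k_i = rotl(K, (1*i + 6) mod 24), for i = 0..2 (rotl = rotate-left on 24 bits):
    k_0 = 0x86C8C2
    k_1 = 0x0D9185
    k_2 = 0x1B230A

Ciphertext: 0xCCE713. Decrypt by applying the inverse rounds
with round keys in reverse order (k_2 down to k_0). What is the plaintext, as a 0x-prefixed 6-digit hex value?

0xBB334C

s_0 = ciphertext = 0xCCE713
s_1 = InvRound(s_0, k_2) = 0xA1C5A8
s_2 = InvRound(s_1, k_1) = 0x63D55C
s_3 = InvRound(s_2, k_0) = 0xBB334C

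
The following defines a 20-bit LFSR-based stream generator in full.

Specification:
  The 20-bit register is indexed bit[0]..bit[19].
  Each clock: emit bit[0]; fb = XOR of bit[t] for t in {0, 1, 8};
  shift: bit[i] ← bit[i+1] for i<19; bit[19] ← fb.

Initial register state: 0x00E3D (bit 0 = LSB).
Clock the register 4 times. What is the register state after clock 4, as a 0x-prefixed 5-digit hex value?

reg_0 = 0x00E3D
clock 1: out=1, reg = 0x8071E
clock 2: out=0, reg = 0x4038F
clock 3: out=1, reg = 0xA01C7
clock 4: out=1, reg = 0xD00E3

0xD00E3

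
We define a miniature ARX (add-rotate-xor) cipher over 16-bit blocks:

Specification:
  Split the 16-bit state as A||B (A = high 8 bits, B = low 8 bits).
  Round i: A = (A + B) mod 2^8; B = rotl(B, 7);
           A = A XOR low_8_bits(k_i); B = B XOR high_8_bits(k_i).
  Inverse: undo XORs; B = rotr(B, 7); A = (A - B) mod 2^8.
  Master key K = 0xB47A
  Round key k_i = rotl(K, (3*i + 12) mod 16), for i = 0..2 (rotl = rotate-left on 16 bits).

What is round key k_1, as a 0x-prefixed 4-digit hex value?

K = 0xB47A
k_0 = rotl(K, (3*0+12) mod 16) = rotl(K, 12) = 0xAB47
k_1 = rotl(K, (3*1+12) mod 16) = rotl(K, 15) = 0x5A3D

0x5A3D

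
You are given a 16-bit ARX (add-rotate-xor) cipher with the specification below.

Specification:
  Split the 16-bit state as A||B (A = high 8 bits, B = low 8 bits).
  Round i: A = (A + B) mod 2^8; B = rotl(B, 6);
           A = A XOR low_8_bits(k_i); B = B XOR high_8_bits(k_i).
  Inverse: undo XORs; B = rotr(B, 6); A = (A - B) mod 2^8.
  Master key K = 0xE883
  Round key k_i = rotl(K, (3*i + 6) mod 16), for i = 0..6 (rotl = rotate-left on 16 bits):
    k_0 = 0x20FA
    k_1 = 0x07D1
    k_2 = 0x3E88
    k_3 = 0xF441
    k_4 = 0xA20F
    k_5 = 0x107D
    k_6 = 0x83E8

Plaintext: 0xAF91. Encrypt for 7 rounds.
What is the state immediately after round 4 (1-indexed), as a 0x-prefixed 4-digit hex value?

0xC91A

s_0 = plaintext = 0xAF91
s_1 = Round(s_0, k_0) = 0xBA44
s_2 = Round(s_1, k_1) = 0x2F16
s_3 = Round(s_2, k_2) = 0xCDBB
s_4 = Round(s_3, k_3) = 0xC91A
s_5 = Round(s_4, k_4) = 0xEC24
s_6 = Round(s_5, k_5) = 0x6D19
s_7 = Round(s_6, k_6) = 0x6EC5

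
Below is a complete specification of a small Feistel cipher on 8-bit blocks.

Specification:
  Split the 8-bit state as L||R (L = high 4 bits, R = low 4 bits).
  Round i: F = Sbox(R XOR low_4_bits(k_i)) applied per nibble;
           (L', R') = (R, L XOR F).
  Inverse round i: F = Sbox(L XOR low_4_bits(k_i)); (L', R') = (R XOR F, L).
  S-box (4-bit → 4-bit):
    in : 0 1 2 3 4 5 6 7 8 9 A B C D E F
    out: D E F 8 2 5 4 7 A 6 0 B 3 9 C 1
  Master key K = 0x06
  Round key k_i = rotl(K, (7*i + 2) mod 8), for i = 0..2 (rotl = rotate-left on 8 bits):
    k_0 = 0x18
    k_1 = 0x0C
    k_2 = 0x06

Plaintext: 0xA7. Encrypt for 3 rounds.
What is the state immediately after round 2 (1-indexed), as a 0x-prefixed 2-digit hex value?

0xB0

s_0 = plaintext = 0xA7
s_1 = Round(s_0, k_0) = 0x7B
s_2 = Round(s_1, k_1) = 0xB0
s_3 = Round(s_2, k_2) = 0x0F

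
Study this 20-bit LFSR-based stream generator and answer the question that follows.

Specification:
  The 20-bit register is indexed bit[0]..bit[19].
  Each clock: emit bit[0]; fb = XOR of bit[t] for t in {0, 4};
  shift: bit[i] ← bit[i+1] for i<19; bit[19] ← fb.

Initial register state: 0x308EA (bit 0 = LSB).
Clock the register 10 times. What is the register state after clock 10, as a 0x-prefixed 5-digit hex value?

0x190C2

reg_0 = 0x308EA
clock 1: out=0, reg = 0x18475
clock 2: out=1, reg = 0x0C23A
clock 3: out=0, reg = 0x8611D
clock 4: out=1, reg = 0x4308E
clock 5: out=0, reg = 0x21847
clock 6: out=1, reg = 0x90C23
clock 7: out=1, reg = 0xC8611
clock 8: out=1, reg = 0x64308
clock 9: out=0, reg = 0x32184
clock 10: out=0, reg = 0x190C2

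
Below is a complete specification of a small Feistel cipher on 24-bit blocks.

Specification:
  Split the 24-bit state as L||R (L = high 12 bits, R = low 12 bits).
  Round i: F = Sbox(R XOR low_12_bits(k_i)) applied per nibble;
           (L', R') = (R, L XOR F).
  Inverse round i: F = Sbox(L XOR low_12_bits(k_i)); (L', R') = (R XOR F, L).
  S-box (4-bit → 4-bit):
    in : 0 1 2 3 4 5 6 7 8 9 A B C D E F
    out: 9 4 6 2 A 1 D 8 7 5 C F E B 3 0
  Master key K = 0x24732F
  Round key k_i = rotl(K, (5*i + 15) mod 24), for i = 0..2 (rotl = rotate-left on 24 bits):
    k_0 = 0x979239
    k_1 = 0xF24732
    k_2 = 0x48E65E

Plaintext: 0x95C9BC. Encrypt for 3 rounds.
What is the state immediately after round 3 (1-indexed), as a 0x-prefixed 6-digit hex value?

0xDFC9EB

s_0 = plaintext = 0x95C9BC
s_1 = Round(s_0, k_0) = 0x9BC62D
s_2 = Round(s_1, k_1) = 0x62DDFC
s_3 = Round(s_2, k_2) = 0xDFC9EB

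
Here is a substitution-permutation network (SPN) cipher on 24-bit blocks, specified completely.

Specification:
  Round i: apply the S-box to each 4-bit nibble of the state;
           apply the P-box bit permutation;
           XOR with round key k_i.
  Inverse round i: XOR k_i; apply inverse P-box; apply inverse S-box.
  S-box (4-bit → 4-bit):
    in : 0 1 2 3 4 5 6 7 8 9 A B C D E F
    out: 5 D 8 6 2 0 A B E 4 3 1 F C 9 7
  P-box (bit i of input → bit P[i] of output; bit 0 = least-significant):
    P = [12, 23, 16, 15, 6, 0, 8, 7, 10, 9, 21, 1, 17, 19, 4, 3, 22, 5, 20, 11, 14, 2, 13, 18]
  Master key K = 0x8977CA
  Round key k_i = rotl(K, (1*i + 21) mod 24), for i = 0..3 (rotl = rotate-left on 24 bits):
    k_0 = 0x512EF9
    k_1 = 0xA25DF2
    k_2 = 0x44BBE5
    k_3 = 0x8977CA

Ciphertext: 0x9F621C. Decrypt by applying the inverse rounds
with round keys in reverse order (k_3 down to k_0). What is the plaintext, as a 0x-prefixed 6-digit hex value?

s_0 = ciphertext = 0x9F621C
s_1 = InvRound(s_0, k_3) = 0x690E1B
s_2 = InvRound(s_1, k_2) = 0x848111
s_3 = InvRound(s_2, k_1) = 0xE6B17E
s_4 = InvRound(s_3, k_0) = 0x6DBC8C

0x6DBC8C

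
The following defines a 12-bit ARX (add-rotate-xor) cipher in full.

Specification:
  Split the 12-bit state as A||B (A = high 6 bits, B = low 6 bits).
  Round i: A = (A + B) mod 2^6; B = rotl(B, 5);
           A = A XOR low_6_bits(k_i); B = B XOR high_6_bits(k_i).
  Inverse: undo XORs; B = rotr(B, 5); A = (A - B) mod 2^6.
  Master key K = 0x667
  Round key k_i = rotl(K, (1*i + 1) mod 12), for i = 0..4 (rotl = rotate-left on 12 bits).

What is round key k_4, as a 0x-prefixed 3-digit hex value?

K = 0x667
k_0 = rotl(K, (1*0+1) mod 12) = rotl(K, 1) = 0xCCE
k_1 = rotl(K, (1*1+1) mod 12) = rotl(K, 2) = 0x99D
k_2 = rotl(K, (1*2+1) mod 12) = rotl(K, 3) = 0x33B
k_3 = rotl(K, (1*3+1) mod 12) = rotl(K, 4) = 0x676
k_4 = rotl(K, (1*4+1) mod 12) = rotl(K, 5) = 0xCEC

0xCEC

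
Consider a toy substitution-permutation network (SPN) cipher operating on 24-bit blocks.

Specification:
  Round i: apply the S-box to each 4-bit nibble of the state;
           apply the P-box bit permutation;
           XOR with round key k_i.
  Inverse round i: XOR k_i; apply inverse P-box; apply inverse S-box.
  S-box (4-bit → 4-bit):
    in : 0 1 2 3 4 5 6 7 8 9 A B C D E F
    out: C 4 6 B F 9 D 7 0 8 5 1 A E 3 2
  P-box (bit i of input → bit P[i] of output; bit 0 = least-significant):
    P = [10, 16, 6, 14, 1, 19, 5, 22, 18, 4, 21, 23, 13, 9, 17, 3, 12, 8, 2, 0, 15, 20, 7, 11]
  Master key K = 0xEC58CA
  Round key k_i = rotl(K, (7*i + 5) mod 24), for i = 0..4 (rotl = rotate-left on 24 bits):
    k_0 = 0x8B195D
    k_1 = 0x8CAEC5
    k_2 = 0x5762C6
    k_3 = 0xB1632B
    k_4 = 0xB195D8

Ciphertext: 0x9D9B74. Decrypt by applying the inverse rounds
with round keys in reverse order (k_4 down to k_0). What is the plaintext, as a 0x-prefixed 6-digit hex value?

s_0 = ciphertext = 0x9D9B74
s_1 = InvRound(s_0, k_4) = 0x01CA2B
s_2 = InvRound(s_1, k_3) = 0x3FB088
s_3 = InvRound(s_2, k_2) = 0xBAC130
s_4 = InvRound(s_3, k_1) = 0xDD7716
s_5 = InvRound(s_4, k_0) = 0xC94B56

0xC94B56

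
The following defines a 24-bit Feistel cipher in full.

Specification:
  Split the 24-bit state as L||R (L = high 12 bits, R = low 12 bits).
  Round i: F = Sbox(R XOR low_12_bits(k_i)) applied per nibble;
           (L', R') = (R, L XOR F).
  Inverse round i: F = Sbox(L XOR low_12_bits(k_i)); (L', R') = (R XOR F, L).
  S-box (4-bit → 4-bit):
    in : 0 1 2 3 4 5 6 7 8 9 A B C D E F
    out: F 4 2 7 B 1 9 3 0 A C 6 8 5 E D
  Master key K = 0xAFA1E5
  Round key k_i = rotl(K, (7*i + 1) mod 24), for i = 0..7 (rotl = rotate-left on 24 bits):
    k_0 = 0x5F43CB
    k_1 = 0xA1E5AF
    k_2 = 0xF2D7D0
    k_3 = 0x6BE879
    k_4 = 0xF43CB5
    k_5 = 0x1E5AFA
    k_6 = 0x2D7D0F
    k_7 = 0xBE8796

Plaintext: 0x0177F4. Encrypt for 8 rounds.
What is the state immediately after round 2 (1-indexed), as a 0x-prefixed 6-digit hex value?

s_0 = plaintext = 0x0177F4
s_1 = Round(s_0, k_0) = 0x7F4B6A
s_2 = Round(s_1, k_1) = 0xB6A975
s_3 = Round(s_2, k_2) = 0x9755AB
s_4 = Round(s_3, k_3) = 0x5ABC27
s_5 = Round(s_4, k_4) = 0xC27A09
s_6 = Round(s_5, k_5) = 0xA093F0
s_7 = Round(s_6, k_6) = 0x3F04D4
s_8 = Round(s_7, k_7) = 0x4D4442

0xB6A975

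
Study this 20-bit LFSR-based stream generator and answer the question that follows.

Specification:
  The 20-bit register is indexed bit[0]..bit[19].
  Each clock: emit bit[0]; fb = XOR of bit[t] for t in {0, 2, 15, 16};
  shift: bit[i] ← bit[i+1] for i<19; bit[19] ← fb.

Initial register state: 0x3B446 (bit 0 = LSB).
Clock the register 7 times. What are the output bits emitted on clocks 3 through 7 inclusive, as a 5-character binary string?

reg_0 = 0x3B446
clock 1: out=0, reg = 0x9DA23
clock 2: out=1, reg = 0xCED11
clock 3: out=1, reg = 0x67688
clock 4: out=0, reg = 0x33B44
clock 5: out=0, reg = 0x19DA2
clock 6: out=0, reg = 0x0CED1
clock 7: out=1, reg = 0x06768

10001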